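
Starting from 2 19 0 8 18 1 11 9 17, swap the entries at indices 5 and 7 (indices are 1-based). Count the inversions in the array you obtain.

Positions 5 and 7 hold 18 and 11; after swapping, the array is [2, 19, 0, 8, 11, 1, 18, 9, 17].
Sweep left to right; for each value list the smaller values that follow it:
2 → 0, 1 → 2
19 → 0, 8, 11, 1, 18, 9, 17 → 7
0 → none → 0
8 → 1 → 1
11 → 1, 9 → 2
1 → none → 0
18 → 9, 17 → 2
9 → none → 0
17 → none → 0
Sum: 2 + 7 + 0 + 1 + 2 + 0 + 2 + 0 + 0 = 14

14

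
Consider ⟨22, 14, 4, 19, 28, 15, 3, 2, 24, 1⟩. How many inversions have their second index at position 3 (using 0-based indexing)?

1 such element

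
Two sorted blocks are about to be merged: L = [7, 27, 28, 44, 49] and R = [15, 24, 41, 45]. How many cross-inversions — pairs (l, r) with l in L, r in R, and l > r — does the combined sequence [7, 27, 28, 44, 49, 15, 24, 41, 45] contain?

There are 11 cross-inversions.

Take each right-half value and tally the left-half values above it:
r = 15: 27, 28, 44, 49 → 4
r = 24: 27, 28, 44, 49 → 4
r = 41: 44, 49 → 2
r = 45: 49 → 1
Cross-inversions: 4 + 4 + 2 + 1 = 11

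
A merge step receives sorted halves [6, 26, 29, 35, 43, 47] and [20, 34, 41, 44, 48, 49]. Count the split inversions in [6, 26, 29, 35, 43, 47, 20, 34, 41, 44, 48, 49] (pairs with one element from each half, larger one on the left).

11 split inversions

Count, for every r in R, how many entries of L exceed r:
r = 20: 26, 29, 35, 43, 47 → 5
r = 34: 35, 43, 47 → 3
r = 41: 43, 47 → 2
r = 44: 47 → 1
r = 48: none → 0
r = 49: none → 0
Cross-inversions: 5 + 3 + 2 + 1 + 0 + 0 = 11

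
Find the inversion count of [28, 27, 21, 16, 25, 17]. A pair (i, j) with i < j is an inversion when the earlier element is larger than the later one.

12

Listing every pair i<j with a[i]>a[j] (using 0-based positions):
(0,1): 28 > 27
(0,2): 28 > 21
(0,3): 28 > 16
(0,4): 28 > 25
(0,5): 28 > 17
(1,2): 27 > 21
(1,3): 27 > 16
(1,4): 27 > 25
(1,5): 27 > 17
(2,3): 21 > 16
(2,5): 21 > 17
(4,5): 25 > 17
That's 12 pairs.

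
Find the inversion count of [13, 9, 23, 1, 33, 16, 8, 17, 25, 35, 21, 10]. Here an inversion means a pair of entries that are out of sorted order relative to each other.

Sweep left to right; for each value list the smaller values that follow it:
13 → 9, 1, 8, 10 → 4
9 → 1, 8 → 2
23 → 1, 16, 8, 17, 21, 10 → 6
1 → none → 0
33 → 16, 8, 17, 25, 21, 10 → 6
16 → 8, 10 → 2
8 → none → 0
17 → 10 → 1
25 → 21, 10 → 2
35 → 21, 10 → 2
21 → 10 → 1
10 → none → 0
Sum: 4 + 2 + 6 + 0 + 6 + 2 + 0 + 1 + 2 + 2 + 1 + 0 = 26

26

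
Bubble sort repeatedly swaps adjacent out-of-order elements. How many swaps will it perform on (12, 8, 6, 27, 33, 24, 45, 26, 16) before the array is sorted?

13

The minimum number of adjacent swaps to sort an array equals its inversion count, since every such swap removes exactly one inversion.
Count inversions — for each element, later elements that are smaller:
12: 8, 6 → 2
8: 6 → 1
6: none → 0
27: 24, 26, 16 → 3
33: 24, 26, 16 → 3
24: 16 → 1
45: 26, 16 → 2
26: 16 → 1
16: none → 0
Total inversions: 2 + 1 + 0 + 3 + 3 + 1 + 2 + 1 + 0 = 13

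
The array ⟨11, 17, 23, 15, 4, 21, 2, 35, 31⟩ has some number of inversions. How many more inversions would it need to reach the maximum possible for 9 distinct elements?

Maximum inversions for 9 distinct elements is C(9, 2) = 9·8/2 = 36.
Current inversions — for each element, count later smaller elements:
11: 2
17: 3
23: 4
15: 2
4: 1
21: 1
2: 0
35: 1
31: 0
Current total: 2 + 3 + 4 + 2 + 1 + 1 + 0 + 1 + 0 = 14
Shortfall: 36 − 14 = 22

22 inversions short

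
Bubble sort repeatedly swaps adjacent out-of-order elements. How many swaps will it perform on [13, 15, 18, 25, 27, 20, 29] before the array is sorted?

2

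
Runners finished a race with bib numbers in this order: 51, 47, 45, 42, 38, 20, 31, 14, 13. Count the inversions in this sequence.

Count, for each position, how many later elements it exceeds:
51 → 47, 45, 42, 38, 20, 31, 14, 13 → 8
47 → 45, 42, 38, 20, 31, 14, 13 → 7
45 → 42, 38, 20, 31, 14, 13 → 6
42 → 38, 20, 31, 14, 13 → 5
38 → 20, 31, 14, 13 → 4
20 → 14, 13 → 2
31 → 14, 13 → 2
14 → 13 → 1
13 → none → 0
Sum: 8 + 7 + 6 + 5 + 4 + 2 + 2 + 1 + 0 = 35

35 inversions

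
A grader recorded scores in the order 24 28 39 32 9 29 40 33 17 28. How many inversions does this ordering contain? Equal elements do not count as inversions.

Element-by-element contributions:
24 → 9, 17 → 2
28 → 9, 17 → 2
39 → 32, 9, 29, 33, 17, 28 → 6
32 → 9, 29, 17, 28 → 4
9 → none → 0
29 → 17, 28 → 2
40 → 33, 17, 28 → 3
33 → 17, 28 → 2
17 → none → 0
28 → none → 0
Sum: 2 + 2 + 6 + 4 + 0 + 2 + 3 + 2 + 0 + 0 = 21

Inversions: 21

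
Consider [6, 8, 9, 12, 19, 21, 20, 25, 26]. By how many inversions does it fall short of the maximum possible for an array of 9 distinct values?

Maximum inversions for 9 distinct elements is C(9, 2) = 9·8/2 = 36.
Current inversions — for each element, count later smaller elements:
6: 0
8: 0
9: 0
12: 0
19: 0
21: 1
20: 0
25: 0
26: 0
Current total: 0 + 0 + 0 + 0 + 0 + 1 + 0 + 0 + 0 = 1
Shortfall: 36 − 1 = 35

35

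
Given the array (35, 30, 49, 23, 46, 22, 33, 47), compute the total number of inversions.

Element-by-element contributions:
35: 4
30: 2
49: 5
23: 1
46: 2
22: 0
33: 0
47: 0
Sum: 4 + 2 + 5 + 1 + 2 + 0 + 0 + 0 = 14

14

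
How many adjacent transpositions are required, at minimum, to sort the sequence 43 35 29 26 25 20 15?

There are 21 swaps.

Each adjacent swap fixes exactly one inversion, so the minimum swap count equals the number of inversions.
Count inversions — for each element, later elements that are smaller:
43: 35, 29, 26, 25, 20, 15 → 6
35: 29, 26, 25, 20, 15 → 5
29: 26, 25, 20, 15 → 4
26: 25, 20, 15 → 3
25: 20, 15 → 2
20: 15 → 1
15: none → 0
Total inversions: 6 + 5 + 4 + 3 + 2 + 1 + 0 = 21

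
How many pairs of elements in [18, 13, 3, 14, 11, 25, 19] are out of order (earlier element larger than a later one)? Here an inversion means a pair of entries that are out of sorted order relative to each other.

8

Element-by-element contributions:
18: 4
13: 2
3: 0
14: 1
11: 0
25: 1
19: 0
Sum: 4 + 2 + 0 + 1 + 0 + 1 + 0 = 8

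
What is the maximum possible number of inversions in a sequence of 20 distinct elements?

A reversed (strictly descending) arrangement makes every pair an inversion, giving C(20, 2) inversions.
C(20, 2) = 20·19/2 = 190

190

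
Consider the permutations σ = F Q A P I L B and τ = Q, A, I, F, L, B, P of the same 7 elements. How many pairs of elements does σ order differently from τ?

Assign each item its position (1..7) in the first ordering, then rewrite the second ordering as that position sequence:
positions: F→1, Q→2, A→3, P→4, I→5, L→6, B→7
second ordering as positions: [2, 3, 5, 1, 6, 7, 4]
Discordant pairs = inversions in this position sequence.
2: 1 → 1
3: 1 → 1
5: 1, 4 → 2
1: 0
6: 4 → 1
7: 4 → 1
4: 0
Total: 1 + 1 + 2 + 0 + 1 + 1 + 0 = 6

6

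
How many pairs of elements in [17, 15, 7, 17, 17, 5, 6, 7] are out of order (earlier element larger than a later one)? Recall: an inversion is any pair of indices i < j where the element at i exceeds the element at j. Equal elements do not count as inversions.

Sweep left to right; for each value list the smaller values that follow it:
17: 5
15: 4
7: 2
17: 3
17: 3
5: 0
6: 0
7: 0
Sum: 5 + 4 + 2 + 3 + 3 + 0 + 0 + 0 = 17

17 inversions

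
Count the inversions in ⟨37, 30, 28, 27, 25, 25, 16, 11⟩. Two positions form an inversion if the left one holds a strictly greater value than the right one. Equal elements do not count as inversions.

27 inversions

Element-by-element contributions:
37: 7
30: 6
28: 5
27: 4
25: 2
25: 2
16: 1
11: 0
Sum: 7 + 6 + 5 + 4 + 2 + 2 + 1 + 0 = 27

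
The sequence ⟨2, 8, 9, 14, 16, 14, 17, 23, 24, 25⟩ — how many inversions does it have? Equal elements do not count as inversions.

1

Element-by-element contributions:
2 → none → 0
8 → none → 0
9 → none → 0
14 → none → 0
16 → 14 → 1
14 → none → 0
17 → none → 0
23 → none → 0
24 → none → 0
25 → none → 0
Sum: 0 + 0 + 0 + 0 + 1 + 0 + 0 + 0 + 0 + 0 = 1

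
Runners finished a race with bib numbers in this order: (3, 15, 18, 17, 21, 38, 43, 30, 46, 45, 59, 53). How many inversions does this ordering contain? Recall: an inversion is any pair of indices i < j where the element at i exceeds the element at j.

There are 5 inversions.

Element-by-element contributions:
3: 0
15: 0
18: 1
17: 0
21: 0
38: 1
43: 1
30: 0
46: 1
45: 0
59: 1
53: 0
Sum: 0 + 0 + 1 + 0 + 0 + 1 + 1 + 0 + 1 + 0 + 1 + 0 = 5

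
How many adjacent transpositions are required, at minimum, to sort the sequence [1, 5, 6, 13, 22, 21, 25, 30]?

The minimum number of adjacent swaps to sort an array equals its inversion count, since every such swap removes exactly one inversion.
Count inversions — for each element, later elements that are smaller:
1: none → 0
5: none → 0
6: none → 0
13: none → 0
22: 21 → 1
21: none → 0
25: none → 0
30: none → 0
Total inversions: 0 + 0 + 0 + 0 + 1 + 0 + 0 + 0 = 1

Adjacent swaps: 1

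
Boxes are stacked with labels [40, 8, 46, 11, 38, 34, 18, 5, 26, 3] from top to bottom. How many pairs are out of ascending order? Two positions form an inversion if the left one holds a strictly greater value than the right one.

Element-by-element contributions:
40 → 8, 11, 38, 34, 18, 5, 26, 3 → 8
8 → 5, 3 → 2
46 → 11, 38, 34, 18, 5, 26, 3 → 7
11 → 5, 3 → 2
38 → 34, 18, 5, 26, 3 → 5
34 → 18, 5, 26, 3 → 4
18 → 5, 3 → 2
5 → 3 → 1
26 → 3 → 1
3 → none → 0
Sum: 8 + 2 + 7 + 2 + 5 + 4 + 2 + 1 + 1 + 0 = 32

32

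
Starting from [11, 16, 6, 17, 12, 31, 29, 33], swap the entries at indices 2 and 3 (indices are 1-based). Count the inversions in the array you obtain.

4

Positions 2 and 3 hold 16 and 6; after swapping, the array is [11, 6, 16, 17, 12, 31, 29, 33].
Count, for each position, how many later elements it exceeds:
11 → 6 → 1
6 → none → 0
16 → 12 → 1
17 → 12 → 1
12 → none → 0
31 → 29 → 1
29 → none → 0
33 → none → 0
Sum: 1 + 0 + 1 + 1 + 0 + 1 + 0 + 0 = 4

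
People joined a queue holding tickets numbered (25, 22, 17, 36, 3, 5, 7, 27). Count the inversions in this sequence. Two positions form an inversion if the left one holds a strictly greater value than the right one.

Sweep left to right; for each value list the smaller values that follow it:
25: 5
22: 4
17: 3
36: 4
3: 0
5: 0
7: 0
27: 0
Sum: 5 + 4 + 3 + 4 + 0 + 0 + 0 + 0 = 16

16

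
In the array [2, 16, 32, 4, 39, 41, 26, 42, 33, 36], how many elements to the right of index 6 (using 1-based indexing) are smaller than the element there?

The element at index 6 is 41.
Elements after it: 26, 42, 33, 36
Those smaller than 41: 26, 33, 36

3 such elements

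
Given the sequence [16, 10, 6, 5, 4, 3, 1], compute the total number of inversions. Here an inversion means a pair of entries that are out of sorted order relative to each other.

For each element, count later entries that are smaller:
16: 6
10: 5
6: 4
5: 3
4: 2
3: 1
1: 0
Sum: 6 + 5 + 4 + 3 + 2 + 1 + 0 = 21

21 inversions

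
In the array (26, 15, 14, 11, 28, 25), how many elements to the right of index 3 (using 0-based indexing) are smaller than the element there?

The element at index 3 is 11.
Elements after it: 28, 25
None of them are smaller than 11.

0 such elements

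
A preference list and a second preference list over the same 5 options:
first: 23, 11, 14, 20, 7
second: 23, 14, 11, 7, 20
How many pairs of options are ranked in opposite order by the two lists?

There are 2 pairs.

Assign each item its position (1..5) in the first ordering, then rewrite the second ordering as that position sequence:
positions: 23→1, 11→2, 14→3, 20→4, 7→5
second ordering as positions: [1, 3, 2, 5, 4]
Discordant pairs = inversions in this position sequence.
1: 0
3: 2 → 1
2: 0
5: 4 → 1
4: 0
Total: 0 + 1 + 0 + 1 + 0 = 2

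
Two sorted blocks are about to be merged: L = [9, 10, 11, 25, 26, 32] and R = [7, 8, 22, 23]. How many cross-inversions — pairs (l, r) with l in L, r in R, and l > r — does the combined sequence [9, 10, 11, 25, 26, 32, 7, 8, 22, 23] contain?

Take each right-half value and tally the left-half values above it:
r = 7: 9, 10, 11, 25, 26, 32 → 6
r = 8: 9, 10, 11, 25, 26, 32 → 6
r = 22: 25, 26, 32 → 3
r = 23: 25, 26, 32 → 3
Cross-inversions: 6 + 6 + 3 + 3 = 18

18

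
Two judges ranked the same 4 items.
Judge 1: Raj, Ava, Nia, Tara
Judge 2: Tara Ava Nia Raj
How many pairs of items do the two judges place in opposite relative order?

5

Assign each item its position (1..4) in the first ordering, then rewrite the second ordering as that position sequence:
positions: Raj→1, Ava→2, Nia→3, Tara→4
second ordering as positions: [4, 2, 3, 1]
Discordant pairs = inversions in this position sequence.
4: 2, 3, 1 → 3
2: 1 → 1
3: 1 → 1
1: 0
Total: 3 + 1 + 1 + 0 = 5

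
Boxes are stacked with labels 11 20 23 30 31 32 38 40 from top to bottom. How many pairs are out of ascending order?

0 out-of-order pairs

Element-by-element contributions:
11: 0
20: 0
23: 0
30: 0
31: 0
32: 0
38: 0
40: 0
Sum: 0 + 0 + 0 + 0 + 0 + 0 + 0 + 0 = 0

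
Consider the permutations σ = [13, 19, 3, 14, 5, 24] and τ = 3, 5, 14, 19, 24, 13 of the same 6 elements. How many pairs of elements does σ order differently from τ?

Assign each item its position (1..6) in the first ordering, then rewrite the second ordering as that position sequence:
positions: 13→1, 19→2, 3→3, 14→4, 5→5, 24→6
second ordering as positions: [3, 5, 4, 2, 6, 1]
Discordant pairs = inversions in this position sequence.
3: 2, 1 → 2
5: 4, 2, 1 → 3
4: 2, 1 → 2
2: 1 → 1
6: 1 → 1
1: 0
Total: 2 + 3 + 2 + 1 + 1 + 0 = 9

9 discordant pairs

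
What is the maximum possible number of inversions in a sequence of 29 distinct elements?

406 inversions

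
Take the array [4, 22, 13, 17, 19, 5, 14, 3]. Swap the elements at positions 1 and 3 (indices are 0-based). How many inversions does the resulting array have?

Positions 1 and 3 hold 22 and 17; after swapping, the array is [4, 17, 13, 22, 19, 5, 14, 3].
Count, for each position, how many later elements it exceeds:
4 → 3 → 1
17 → 13, 5, 14, 3 → 4
13 → 5, 3 → 2
22 → 19, 5, 14, 3 → 4
19 → 5, 14, 3 → 3
5 → 3 → 1
14 → 3 → 1
3 → none → 0
Sum: 1 + 4 + 2 + 4 + 3 + 1 + 1 + 0 = 16

16 inversions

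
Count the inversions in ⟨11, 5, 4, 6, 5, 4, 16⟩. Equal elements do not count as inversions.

10

Count, for each position, how many later elements it exceeds:
11: 5
5: 2
4: 0
6: 2
5: 1
4: 0
16: 0
Sum: 5 + 2 + 0 + 2 + 1 + 0 + 0 = 10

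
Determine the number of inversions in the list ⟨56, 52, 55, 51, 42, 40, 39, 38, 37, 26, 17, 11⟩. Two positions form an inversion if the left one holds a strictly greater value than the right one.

65 out-of-order pairs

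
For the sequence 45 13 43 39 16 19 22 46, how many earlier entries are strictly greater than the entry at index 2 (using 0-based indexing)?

The element at index 2 is 43.
Elements before it: 45, 13
Those larger than 43: 45

1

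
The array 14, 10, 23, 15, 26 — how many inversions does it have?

Sweep left to right; for each value list the smaller values that follow it:
14 → 10 → 1
10 → none → 0
23 → 15 → 1
15 → none → 0
26 → none → 0
Sum: 1 + 0 + 1 + 0 + 0 = 2

2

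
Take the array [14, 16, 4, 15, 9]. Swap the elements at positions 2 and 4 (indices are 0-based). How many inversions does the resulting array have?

Positions 2 and 4 hold 4 and 9; after swapping, the array is [14, 16, 9, 15, 4].
Count, for each position, how many later elements it exceeds:
14: 2
16: 3
9: 1
15: 1
4: 0
Sum: 2 + 3 + 1 + 1 + 0 = 7

7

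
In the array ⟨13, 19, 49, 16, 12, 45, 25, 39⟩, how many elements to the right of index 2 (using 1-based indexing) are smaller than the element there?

2

The element at index 2 is 19.
Elements after it: 49, 16, 12, 45, 25, 39
Those smaller than 19: 16, 12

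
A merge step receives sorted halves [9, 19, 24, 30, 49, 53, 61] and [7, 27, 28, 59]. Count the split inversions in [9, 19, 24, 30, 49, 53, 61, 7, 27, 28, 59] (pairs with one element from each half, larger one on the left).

Count, for every r in R, how many entries of L exceed r:
r = 7: 9, 19, 24, 30, 49, 53, 61 → 7
r = 27: 30, 49, 53, 61 → 4
r = 28: 30, 49, 53, 61 → 4
r = 59: 61 → 1
Cross-inversions: 7 + 4 + 4 + 1 = 16

16 split inversions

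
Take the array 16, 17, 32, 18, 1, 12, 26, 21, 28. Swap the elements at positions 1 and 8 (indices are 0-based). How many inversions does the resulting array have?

Positions 1 and 8 hold 17 and 28; after swapping, the array is [16, 28, 32, 18, 1, 12, 26, 21, 17].
Sweep left to right; for each value list the smaller values that follow it:
16 → 1, 12 → 2
28 → 18, 1, 12, 26, 21, 17 → 6
32 → 18, 1, 12, 26, 21, 17 → 6
18 → 1, 12, 17 → 3
1 → none → 0
12 → none → 0
26 → 21, 17 → 2
21 → 17 → 1
17 → none → 0
Sum: 2 + 6 + 6 + 3 + 0 + 0 + 2 + 1 + 0 = 20

20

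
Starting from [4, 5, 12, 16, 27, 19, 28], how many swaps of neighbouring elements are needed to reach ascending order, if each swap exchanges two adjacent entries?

Each adjacent swap fixes exactly one inversion, so the minimum swap count equals the number of inversions.
Count inversions — for each element, later elements that are smaller:
4: none → 0
5: none → 0
12: none → 0
16: none → 0
27: 19 → 1
19: none → 0
28: none → 0
Total inversions: 0 + 0 + 0 + 0 + 1 + 0 + 0 = 1

Adjacent swaps: 1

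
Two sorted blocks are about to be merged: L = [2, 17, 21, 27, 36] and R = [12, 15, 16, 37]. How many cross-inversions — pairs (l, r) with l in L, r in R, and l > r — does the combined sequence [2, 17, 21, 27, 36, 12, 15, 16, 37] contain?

12 split inversions

Take each right-half value and tally the left-half values above it:
r = 12: 17, 21, 27, 36 → 4
r = 15: 17, 21, 27, 36 → 4
r = 16: 17, 21, 27, 36 → 4
r = 37: none → 0
Cross-inversions: 4 + 4 + 4 + 0 = 12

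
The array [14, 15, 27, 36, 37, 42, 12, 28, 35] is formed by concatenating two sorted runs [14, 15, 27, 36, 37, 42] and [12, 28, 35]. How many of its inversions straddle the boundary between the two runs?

Count, for every r in R, how many entries of L exceed r:
r = 12: 14, 15, 27, 36, 37, 42 → 6
r = 28: 36, 37, 42 → 3
r = 35: 36, 37, 42 → 3
Cross-inversions: 6 + 3 + 3 = 12

12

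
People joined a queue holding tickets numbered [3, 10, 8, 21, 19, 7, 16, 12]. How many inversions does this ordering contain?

11

For each element, count later entries that are smaller:
3: 0
10: 2
8: 1
21: 4
19: 3
7: 0
16: 1
12: 0
Sum: 0 + 2 + 1 + 4 + 3 + 0 + 1 + 0 = 11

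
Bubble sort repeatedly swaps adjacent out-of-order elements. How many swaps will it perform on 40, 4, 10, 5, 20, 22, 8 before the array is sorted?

10 adjacent swaps

Each adjacent swap fixes exactly one inversion, so the minimum swap count equals the number of inversions.
Count inversions — for each element, later elements that are smaller:
40: 4, 10, 5, 20, 22, 8 → 6
4: none → 0
10: 5, 8 → 2
5: none → 0
20: 8 → 1
22: 8 → 1
8: none → 0
Total inversions: 6 + 0 + 2 + 0 + 1 + 1 + 0 = 10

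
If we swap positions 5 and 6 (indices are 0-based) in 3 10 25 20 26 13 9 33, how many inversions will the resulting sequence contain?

8 inversions

Positions 5 and 6 hold 13 and 9; after swapping, the array is [3, 10, 25, 20, 26, 9, 13, 33].
Count, for each position, how many later elements it exceeds:
3: 0
10: 1
25: 3
20: 2
26: 2
9: 0
13: 0
33: 0
Sum: 0 + 1 + 3 + 2 + 2 + 0 + 0 + 0 = 8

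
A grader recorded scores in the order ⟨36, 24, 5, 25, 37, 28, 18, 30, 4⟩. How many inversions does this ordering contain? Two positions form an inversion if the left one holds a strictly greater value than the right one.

21

For each element, count later entries that are smaller:
36 → 24, 5, 25, 28, 18, 30, 4 → 7
24 → 5, 18, 4 → 3
5 → 4 → 1
25 → 18, 4 → 2
37 → 28, 18, 30, 4 → 4
28 → 18, 4 → 2
18 → 4 → 1
30 → 4 → 1
4 → none → 0
Sum: 7 + 3 + 1 + 2 + 4 + 2 + 1 + 1 + 0 = 21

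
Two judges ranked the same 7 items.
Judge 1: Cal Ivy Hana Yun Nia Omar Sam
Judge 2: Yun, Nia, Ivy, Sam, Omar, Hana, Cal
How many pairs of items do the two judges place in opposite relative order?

13

Assign each item its position (1..7) in the first ordering, then rewrite the second ordering as that position sequence:
positions: Cal→1, Ivy→2, Hana→3, Yun→4, Nia→5, Omar→6, Sam→7
second ordering as positions: [4, 5, 2, 7, 6, 3, 1]
Discordant pairs = inversions in this position sequence.
4: 2, 3, 1 → 3
5: 2, 3, 1 → 3
2: 1 → 1
7: 6, 3, 1 → 3
6: 3, 1 → 2
3: 1 → 1
1: 0
Total: 3 + 3 + 1 + 3 + 2 + 1 + 0 = 13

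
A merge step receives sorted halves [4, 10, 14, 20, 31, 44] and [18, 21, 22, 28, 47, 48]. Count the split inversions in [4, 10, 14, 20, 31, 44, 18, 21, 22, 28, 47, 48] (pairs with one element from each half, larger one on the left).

Count, for every r in R, how many entries of L exceed r:
r = 18: 20, 31, 44 → 3
r = 21: 31, 44 → 2
r = 22: 31, 44 → 2
r = 28: 31, 44 → 2
r = 47: none → 0
r = 48: none → 0
Cross-inversions: 3 + 2 + 2 + 2 + 0 + 0 = 9

9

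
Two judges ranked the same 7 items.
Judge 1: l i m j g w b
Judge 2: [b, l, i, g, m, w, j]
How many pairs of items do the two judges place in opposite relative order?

Assign each item its position (1..7) in the first ordering, then rewrite the second ordering as that position sequence:
positions: l→1, i→2, m→3, j→4, g→5, w→6, b→7
second ordering as positions: [7, 1, 2, 5, 3, 6, 4]
Discordant pairs = inversions in this position sequence.
7: 1, 2, 5, 3, 6, 4 → 6
1: 0
2: 0
5: 3, 4 → 2
3: 0
6: 4 → 1
4: 0
Total: 6 + 0 + 0 + 2 + 0 + 1 + 0 = 9

Discordant pairs: 9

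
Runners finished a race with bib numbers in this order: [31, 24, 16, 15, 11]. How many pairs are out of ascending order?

For each element, count later entries that are smaller:
31 → 24, 16, 15, 11 → 4
24 → 16, 15, 11 → 3
16 → 15, 11 → 2
15 → 11 → 1
11 → none → 0
Sum: 4 + 3 + 2 + 1 + 0 = 10

10 out-of-order pairs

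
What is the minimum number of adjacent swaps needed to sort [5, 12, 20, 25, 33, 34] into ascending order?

0 adjacent swaps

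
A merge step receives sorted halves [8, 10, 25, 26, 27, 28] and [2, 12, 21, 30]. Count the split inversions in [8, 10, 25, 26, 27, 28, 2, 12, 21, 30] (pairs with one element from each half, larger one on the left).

There are 14 split inversions.

Count, for every r in R, how many entries of L exceed r:
r = 2: 8, 10, 25, 26, 27, 28 → 6
r = 12: 25, 26, 27, 28 → 4
r = 21: 25, 26, 27, 28 → 4
r = 30: none → 0
Cross-inversions: 6 + 4 + 4 + 0 = 14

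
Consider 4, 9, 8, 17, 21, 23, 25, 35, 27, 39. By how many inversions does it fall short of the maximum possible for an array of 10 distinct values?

Maximum inversions for 10 distinct elements is C(10, 2) = 10·9/2 = 45.
Current inversions — for each element, count later smaller elements:
4: 0
9: 1
8: 0
17: 0
21: 0
23: 0
25: 0
35: 1
27: 0
39: 0
Current total: 0 + 1 + 0 + 0 + 0 + 0 + 0 + 1 + 0 + 0 = 2
Shortfall: 45 − 2 = 43

43 inversions short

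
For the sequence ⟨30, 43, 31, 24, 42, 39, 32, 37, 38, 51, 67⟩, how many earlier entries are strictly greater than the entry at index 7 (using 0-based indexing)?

3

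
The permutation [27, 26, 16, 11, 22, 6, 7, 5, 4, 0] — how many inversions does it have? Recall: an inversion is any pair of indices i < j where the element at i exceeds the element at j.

42

For each element, count later entries that are smaller:
27 → 26, 16, 11, 22, 6, 7, 5, 4, 0 → 9
26 → 16, 11, 22, 6, 7, 5, 4, 0 → 8
16 → 11, 6, 7, 5, 4, 0 → 6
11 → 6, 7, 5, 4, 0 → 5
22 → 6, 7, 5, 4, 0 → 5
6 → 5, 4, 0 → 3
7 → 5, 4, 0 → 3
5 → 4, 0 → 2
4 → 0 → 1
0 → none → 0
Sum: 9 + 8 + 6 + 5 + 5 + 3 + 3 + 2 + 1 + 0 = 42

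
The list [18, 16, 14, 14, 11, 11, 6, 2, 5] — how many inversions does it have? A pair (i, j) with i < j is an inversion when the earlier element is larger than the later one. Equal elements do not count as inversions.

33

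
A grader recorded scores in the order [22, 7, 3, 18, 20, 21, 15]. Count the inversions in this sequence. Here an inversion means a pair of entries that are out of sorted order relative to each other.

10

Listing every pair i<j with a[i]>a[j] (using 0-based positions):
(0,1): 22 > 7
(0,2): 22 > 3
(0,3): 22 > 18
(0,4): 22 > 20
(0,5): 22 > 21
(0,6): 22 > 15
(1,2): 7 > 3
(3,6): 18 > 15
(4,6): 20 > 15
(5,6): 21 > 15
That's 10 pairs.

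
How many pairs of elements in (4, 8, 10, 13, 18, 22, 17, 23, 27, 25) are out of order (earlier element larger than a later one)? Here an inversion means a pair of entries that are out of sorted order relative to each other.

3

Count, for each position, how many later elements it exceeds:
4 → none → 0
8 → none → 0
10 → none → 0
13 → none → 0
18 → 17 → 1
22 → 17 → 1
17 → none → 0
23 → none → 0
27 → 25 → 1
25 → none → 0
Sum: 0 + 0 + 0 + 0 + 1 + 1 + 0 + 0 + 1 + 0 = 3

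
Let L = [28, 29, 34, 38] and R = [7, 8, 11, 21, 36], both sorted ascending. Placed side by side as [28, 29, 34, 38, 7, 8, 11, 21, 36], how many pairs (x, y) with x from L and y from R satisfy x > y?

For each element r of the right run, count left-run elements greater than r:
r = 7: 28, 29, 34, 38 → 4
r = 8: 28, 29, 34, 38 → 4
r = 11: 28, 29, 34, 38 → 4
r = 21: 28, 29, 34, 38 → 4
r = 36: 38 → 1
Cross-inversions: 4 + 4 + 4 + 4 + 1 = 17

Split inversions: 17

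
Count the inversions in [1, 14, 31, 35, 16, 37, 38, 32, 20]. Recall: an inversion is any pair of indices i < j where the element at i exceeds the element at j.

Sweep left to right; for each value list the smaller values that follow it:
1 → none → 0
14 → none → 0
31 → 16, 20 → 2
35 → 16, 32, 20 → 3
16 → none → 0
37 → 32, 20 → 2
38 → 32, 20 → 2
32 → 20 → 1
20 → none → 0
Sum: 0 + 0 + 2 + 3 + 0 + 2 + 2 + 1 + 0 = 10

10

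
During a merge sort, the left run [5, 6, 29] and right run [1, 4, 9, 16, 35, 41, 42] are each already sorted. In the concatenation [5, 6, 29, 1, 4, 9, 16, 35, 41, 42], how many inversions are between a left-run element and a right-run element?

Count, for every r in R, how many entries of L exceed r:
r = 1: 5, 6, 29 → 3
r = 4: 5, 6, 29 → 3
r = 9: 29 → 1
r = 16: 29 → 1
r = 35: none → 0
r = 41: none → 0
r = 42: none → 0
Cross-inversions: 3 + 3 + 1 + 1 + 0 + 0 + 0 = 8

8 split inversions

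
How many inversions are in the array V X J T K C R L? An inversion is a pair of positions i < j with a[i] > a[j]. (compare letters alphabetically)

There are 19 inversions.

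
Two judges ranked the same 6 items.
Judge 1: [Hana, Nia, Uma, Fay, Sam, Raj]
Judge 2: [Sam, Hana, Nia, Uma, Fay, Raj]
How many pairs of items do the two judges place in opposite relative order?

4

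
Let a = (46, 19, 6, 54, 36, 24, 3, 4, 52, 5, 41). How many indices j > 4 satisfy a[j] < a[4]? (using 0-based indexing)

4

The element at index 4 is 36.
Elements after it: 24, 3, 4, 52, 5, 41
Those smaller than 36: 24, 3, 4, 5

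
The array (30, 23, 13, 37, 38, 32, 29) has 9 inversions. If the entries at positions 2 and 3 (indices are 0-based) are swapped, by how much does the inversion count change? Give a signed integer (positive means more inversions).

Positions 2 and 3 hold 13 and 37; after swapping, the array is [30, 23, 37, 13, 38, 32, 29].
Sweep left to right; for each value list the smaller values that follow it:
30 → 23, 13, 29 → 3
23 → 13 → 1
37 → 13, 32, 29 → 3
13 → none → 0
38 → 32, 29 → 2
32 → 29 → 1
29 → none → 0
Sum: 3 + 1 + 3 + 0 + 2 + 1 + 0 = 10
Change: 10 − 9 = +1

+1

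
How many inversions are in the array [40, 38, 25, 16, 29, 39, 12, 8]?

Count, for each position, how many later elements it exceeds:
40: 7
38: 5
25: 3
16: 2
29: 2
39: 2
12: 1
8: 0
Sum: 7 + 5 + 3 + 2 + 2 + 2 + 1 + 0 = 22

22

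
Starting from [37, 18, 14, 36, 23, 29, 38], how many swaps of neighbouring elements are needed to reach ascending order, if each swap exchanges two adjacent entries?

8

The minimum number of adjacent swaps to sort an array equals its inversion count, since every such swap removes exactly one inversion.
Count inversions — for each element, later elements that are smaller:
37: 18, 14, 36, 23, 29 → 5
18: 14 → 1
14: none → 0
36: 23, 29 → 2
23: none → 0
29: none → 0
38: none → 0
Total inversions: 5 + 1 + 0 + 2 + 0 + 0 + 0 = 8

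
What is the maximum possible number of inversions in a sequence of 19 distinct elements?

171

A reversed (strictly descending) arrangement makes every pair an inversion, giving C(19, 2) inversions.
C(19, 2) = 19·18/2 = 171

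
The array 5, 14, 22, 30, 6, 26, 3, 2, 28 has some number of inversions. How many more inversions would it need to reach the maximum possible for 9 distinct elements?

Maximum inversions for 9 distinct elements is C(9, 2) = 9·8/2 = 36.
Current inversions — for each element, count later smaller elements:
5: 2
14: 3
22: 3
30: 5
6: 2
26: 2
3: 1
2: 0
28: 0
Current total: 2 + 3 + 3 + 5 + 2 + 2 + 1 + 0 + 0 = 18
Shortfall: 36 − 18 = 18

18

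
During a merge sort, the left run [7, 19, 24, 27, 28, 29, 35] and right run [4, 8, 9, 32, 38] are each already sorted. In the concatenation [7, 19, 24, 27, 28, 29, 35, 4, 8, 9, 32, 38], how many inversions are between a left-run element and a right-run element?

20

Count, for every r in R, how many entries of L exceed r:
r = 4: 7, 19, 24, 27, 28, 29, 35 → 7
r = 8: 19, 24, 27, 28, 29, 35 → 6
r = 9: 19, 24, 27, 28, 29, 35 → 6
r = 32: 35 → 1
r = 38: none → 0
Cross-inversions: 7 + 6 + 6 + 1 + 0 = 20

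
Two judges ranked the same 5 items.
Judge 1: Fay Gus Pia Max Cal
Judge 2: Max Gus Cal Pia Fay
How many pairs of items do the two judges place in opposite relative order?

Assign each item its position (1..5) in the first ordering, then rewrite the second ordering as that position sequence:
positions: Fay→1, Gus→2, Pia→3, Max→4, Cal→5
second ordering as positions: [4, 2, 5, 3, 1]
Discordant pairs = inversions in this position sequence.
4: 2, 3, 1 → 3
2: 1 → 1
5: 3, 1 → 2
3: 1 → 1
1: 0
Total: 3 + 1 + 2 + 1 + 0 = 7

7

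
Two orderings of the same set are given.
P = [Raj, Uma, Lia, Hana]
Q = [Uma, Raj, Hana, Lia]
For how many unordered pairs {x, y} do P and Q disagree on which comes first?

2

Assign each item its position (1..4) in the first ordering, then rewrite the second ordering as that position sequence:
positions: Raj→1, Uma→2, Lia→3, Hana→4
second ordering as positions: [2, 1, 4, 3]
Discordant pairs = inversions in this position sequence.
2: 1 → 1
1: 0
4: 3 → 1
3: 0
Total: 1 + 0 + 1 + 0 = 2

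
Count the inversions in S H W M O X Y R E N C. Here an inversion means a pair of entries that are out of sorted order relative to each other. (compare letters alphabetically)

Sweep left to right; for each value list the smaller values that follow it:
S: 7
H: 2
W: 6
M: 2
O: 3
X: 4
Y: 4
R: 3
E: 1
N: 1
C: 0
Sum: 7 + 2 + 6 + 2 + 3 + 4 + 4 + 3 + 1 + 1 + 0 = 33

33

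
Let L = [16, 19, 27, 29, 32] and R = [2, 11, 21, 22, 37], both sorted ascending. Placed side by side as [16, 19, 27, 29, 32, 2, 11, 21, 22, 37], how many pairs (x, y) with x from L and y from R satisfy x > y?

16 cross-inversions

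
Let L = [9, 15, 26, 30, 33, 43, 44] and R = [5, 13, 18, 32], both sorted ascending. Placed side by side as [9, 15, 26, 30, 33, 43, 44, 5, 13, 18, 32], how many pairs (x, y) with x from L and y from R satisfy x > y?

21 split inversions

For each element r of the right run, count left-run elements greater than r:
r = 5: 9, 15, 26, 30, 33, 43, 44 → 7
r = 13: 15, 26, 30, 33, 43, 44 → 6
r = 18: 26, 30, 33, 43, 44 → 5
r = 32: 33, 43, 44 → 3
Cross-inversions: 7 + 6 + 5 + 3 = 21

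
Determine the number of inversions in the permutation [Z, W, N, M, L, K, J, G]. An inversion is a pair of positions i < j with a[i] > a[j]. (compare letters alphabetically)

Count, for each position, how many later elements it exceeds:
Z → W, N, M, L, K, J, G → 7
W → N, M, L, K, J, G → 6
N → M, L, K, J, G → 5
M → L, K, J, G → 4
L → K, J, G → 3
K → J, G → 2
J → G → 1
G → none → 0
Sum: 7 + 6 + 5 + 4 + 3 + 2 + 1 + 0 = 28

28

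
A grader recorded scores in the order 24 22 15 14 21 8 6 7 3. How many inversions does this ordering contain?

33

Sweep left to right; for each value list the smaller values that follow it:
24 → 22, 15, 14, 21, 8, 6, 7, 3 → 8
22 → 15, 14, 21, 8, 6, 7, 3 → 7
15 → 14, 8, 6, 7, 3 → 5
14 → 8, 6, 7, 3 → 4
21 → 8, 6, 7, 3 → 4
8 → 6, 7, 3 → 3
6 → 3 → 1
7 → 3 → 1
3 → none → 0
Sum: 8 + 7 + 5 + 4 + 4 + 3 + 1 + 1 + 0 = 33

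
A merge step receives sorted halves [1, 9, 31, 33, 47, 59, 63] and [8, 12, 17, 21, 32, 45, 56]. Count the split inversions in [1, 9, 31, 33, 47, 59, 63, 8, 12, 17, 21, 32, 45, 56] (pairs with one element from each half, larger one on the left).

Count, for every r in R, how many entries of L exceed r:
r = 8: 9, 31, 33, 47, 59, 63 → 6
r = 12: 31, 33, 47, 59, 63 → 5
r = 17: 31, 33, 47, 59, 63 → 5
r = 21: 31, 33, 47, 59, 63 → 5
r = 32: 33, 47, 59, 63 → 4
r = 45: 47, 59, 63 → 3
r = 56: 59, 63 → 2
Cross-inversions: 6 + 5 + 5 + 5 + 4 + 3 + 2 = 30

30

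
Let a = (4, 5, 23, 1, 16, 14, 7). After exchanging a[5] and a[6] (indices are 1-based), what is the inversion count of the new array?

8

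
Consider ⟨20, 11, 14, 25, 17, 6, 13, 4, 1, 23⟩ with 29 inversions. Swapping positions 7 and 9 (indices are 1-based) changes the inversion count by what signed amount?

Positions 7 and 9 hold 13 and 1; after swapping, the array is [20, 11, 14, 25, 17, 6, 1, 4, 13, 23].
Count, for each position, how many later elements it exceeds:
20: 7
11: 3
14: 4
25: 6
17: 4
6: 2
1: 0
4: 0
13: 0
23: 0
Sum: 7 + 3 + 4 + 6 + 4 + 2 + 0 + 0 + 0 + 0 = 26
Change: 26 − 29 = -3

-3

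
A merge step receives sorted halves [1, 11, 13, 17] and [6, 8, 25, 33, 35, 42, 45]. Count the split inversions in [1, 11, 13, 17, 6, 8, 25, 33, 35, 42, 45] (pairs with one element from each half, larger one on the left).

For each element r of the right run, count left-run elements greater than r:
r = 6: 11, 13, 17 → 3
r = 8: 11, 13, 17 → 3
r = 25: none → 0
r = 33: none → 0
r = 35: none → 0
r = 42: none → 0
r = 45: none → 0
Cross-inversions: 3 + 3 + 0 + 0 + 0 + 0 + 0 = 6

6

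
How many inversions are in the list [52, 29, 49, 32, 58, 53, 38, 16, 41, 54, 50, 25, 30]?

For each element, count later entries that are smaller:
52 → 29, 49, 32, 38, 16, 41, 50, 25, 30 → 9
29 → 16, 25 → 2
49 → 32, 38, 16, 41, 25, 30 → 6
32 → 16, 25, 30 → 3
58 → 53, 38, 16, 41, 54, 50, 25, 30 → 8
53 → 38, 16, 41, 50, 25, 30 → 6
38 → 16, 25, 30 → 3
16 → none → 0
41 → 25, 30 → 2
54 → 50, 25, 30 → 3
50 → 25, 30 → 2
25 → none → 0
30 → none → 0
Sum: 9 + 2 + 6 + 3 + 8 + 6 + 3 + 0 + 2 + 3 + 2 + 0 + 0 = 44

44 inversions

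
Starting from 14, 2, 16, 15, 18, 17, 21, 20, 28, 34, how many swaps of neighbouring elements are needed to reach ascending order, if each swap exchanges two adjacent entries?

4 swaps

Each adjacent swap fixes exactly one inversion, so the minimum swap count equals the number of inversions.
Count inversions — for each element, later elements that are smaller:
14: 2 → 1
2: none → 0
16: 15 → 1
15: none → 0
18: 17 → 1
17: none → 0
21: 20 → 1
20: none → 0
28: none → 0
34: none → 0
Total inversions: 1 + 0 + 1 + 0 + 1 + 0 + 1 + 0 + 0 + 0 = 4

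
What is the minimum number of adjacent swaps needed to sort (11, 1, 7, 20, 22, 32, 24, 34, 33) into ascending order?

4 swaps

Minimum adjacent swaps = number of inversions (each swap of adjacent out-of-order elements removes one inversion and no swap can remove more).
Count inversions — for each element, later elements that are smaller:
11: 1, 7 → 2
1: none → 0
7: none → 0
20: none → 0
22: none → 0
32: 24 → 1
24: none → 0
34: 33 → 1
33: none → 0
Total inversions: 2 + 0 + 0 + 0 + 0 + 1 + 0 + 1 + 0 = 4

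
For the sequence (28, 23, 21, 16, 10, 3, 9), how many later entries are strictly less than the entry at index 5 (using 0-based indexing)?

The element at index 5 is 3.
Elements after it: 9
None of them are smaller than 3.

0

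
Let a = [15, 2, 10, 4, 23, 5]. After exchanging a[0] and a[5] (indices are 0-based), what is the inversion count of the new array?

4

Positions 0 and 5 hold 15 and 5; after swapping, the array is [5, 2, 10, 4, 23, 15].
Count, for each position, how many later elements it exceeds:
5 → 2, 4 → 2
2 → none → 0
10 → 4 → 1
4 → none → 0
23 → 15 → 1
15 → none → 0
Sum: 2 + 0 + 1 + 0 + 1 + 0 = 4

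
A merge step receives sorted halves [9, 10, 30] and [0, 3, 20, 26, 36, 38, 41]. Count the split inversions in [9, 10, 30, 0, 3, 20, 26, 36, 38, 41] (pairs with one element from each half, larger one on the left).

Count, for every r in R, how many entries of L exceed r:
r = 0: 9, 10, 30 → 3
r = 3: 9, 10, 30 → 3
r = 20: 30 → 1
r = 26: 30 → 1
r = 36: none → 0
r = 38: none → 0
r = 41: none → 0
Cross-inversions: 3 + 3 + 1 + 1 + 0 + 0 + 0 = 8

There are 8 cross-inversions.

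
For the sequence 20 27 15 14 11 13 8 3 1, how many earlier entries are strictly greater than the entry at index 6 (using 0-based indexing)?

6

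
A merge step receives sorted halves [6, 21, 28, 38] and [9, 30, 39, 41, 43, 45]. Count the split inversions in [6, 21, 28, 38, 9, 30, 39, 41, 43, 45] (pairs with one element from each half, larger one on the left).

4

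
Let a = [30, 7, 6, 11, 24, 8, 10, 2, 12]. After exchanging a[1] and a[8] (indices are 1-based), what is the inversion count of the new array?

Inversions: 7

Positions 1 and 8 hold 30 and 2; after swapping, the array is [2, 7, 6, 11, 24, 8, 10, 30, 12].
Count, for each position, how many later elements it exceeds:
2: 0
7: 1
6: 0
11: 2
24: 3
8: 0
10: 0
30: 1
12: 0
Sum: 0 + 1 + 0 + 2 + 3 + 0 + 0 + 1 + 0 = 7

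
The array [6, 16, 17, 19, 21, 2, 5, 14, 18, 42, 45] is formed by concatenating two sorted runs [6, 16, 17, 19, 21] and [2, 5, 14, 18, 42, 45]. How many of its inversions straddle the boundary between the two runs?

16

Take each right-half value and tally the left-half values above it:
r = 2: 6, 16, 17, 19, 21 → 5
r = 5: 6, 16, 17, 19, 21 → 5
r = 14: 16, 17, 19, 21 → 4
r = 18: 19, 21 → 2
r = 42: none → 0
r = 45: none → 0
Cross-inversions: 5 + 5 + 4 + 2 + 0 + 0 = 16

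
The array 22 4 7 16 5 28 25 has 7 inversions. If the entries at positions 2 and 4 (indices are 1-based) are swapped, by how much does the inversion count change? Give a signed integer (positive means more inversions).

Positions 2 and 4 hold 4 and 16; after swapping, the array is [22, 16, 7, 4, 5, 28, 25].
Sweep left to right; for each value list the smaller values that follow it:
22: 4
16: 3
7: 2
4: 0
5: 0
28: 1
25: 0
Sum: 4 + 3 + 2 + 0 + 0 + 1 + 0 = 10
Change: 10 − 7 = +3

+3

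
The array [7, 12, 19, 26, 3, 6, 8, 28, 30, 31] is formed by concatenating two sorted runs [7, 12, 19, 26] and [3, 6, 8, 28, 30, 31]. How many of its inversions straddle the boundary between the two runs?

11

Count, for every r in R, how many entries of L exceed r:
r = 3: 7, 12, 19, 26 → 4
r = 6: 7, 12, 19, 26 → 4
r = 8: 12, 19, 26 → 3
r = 28: none → 0
r = 30: none → 0
r = 31: none → 0
Cross-inversions: 4 + 4 + 3 + 0 + 0 + 0 = 11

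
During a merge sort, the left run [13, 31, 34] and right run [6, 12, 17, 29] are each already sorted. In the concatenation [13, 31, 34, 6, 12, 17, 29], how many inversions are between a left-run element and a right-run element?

Count, for every r in R, how many entries of L exceed r:
r = 6: 13, 31, 34 → 3
r = 12: 13, 31, 34 → 3
r = 17: 31, 34 → 2
r = 29: 31, 34 → 2
Cross-inversions: 3 + 3 + 2 + 2 = 10

10 cross-inversions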